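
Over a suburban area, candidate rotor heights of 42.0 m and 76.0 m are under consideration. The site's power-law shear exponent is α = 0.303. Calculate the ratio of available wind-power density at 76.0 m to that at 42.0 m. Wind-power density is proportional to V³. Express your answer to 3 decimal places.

1.714

Speed ratio: V_B/V_A = (z_B/z_A)^α = (76.0/42.0)^0.303 = (1.8095)^0.303 = 1.19686
Power-density ratio: P_B/P_A = (V_B/V_A)³ = (1.19686)³ = 1.71445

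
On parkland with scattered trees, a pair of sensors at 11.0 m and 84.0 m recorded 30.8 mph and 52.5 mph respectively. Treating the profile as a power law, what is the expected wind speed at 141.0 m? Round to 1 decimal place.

First find α: α = ln(V₂/V₁)/ln(z₂/z₁) = ln(52.5/30.8)/ln(84.0/11.0) = 0.53330/2.03292 = 0.2623
Extrapolate from 84.0 m to 141.0 m: V₃ = 52.5 × (141.0/84.0)^0.2623 = 52.5 × 1.1455 = 60.1406 mph

60.1 mph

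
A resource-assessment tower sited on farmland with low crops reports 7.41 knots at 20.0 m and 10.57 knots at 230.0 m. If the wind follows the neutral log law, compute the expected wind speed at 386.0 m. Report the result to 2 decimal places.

Log law: V ∝ ln(z/z₀). From the pair, with r = V₁/V₂ = 0.70104,
ln z₀ = (ln z₁ − r·ln z₂)/(1 − r) = (2.9957 − 0.70104×5.4381)/0.29896 = -2.7314 → z₀ = 0.06513 m
V₃ = V₁ · ln(z₃/z₀)/ln(z₁/z₀) = 7.41 × 8.6873/5.7271 = 11.2399 knots

11.24 knots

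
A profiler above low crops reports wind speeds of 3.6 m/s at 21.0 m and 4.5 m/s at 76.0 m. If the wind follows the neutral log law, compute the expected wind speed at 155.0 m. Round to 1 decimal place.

5.0 m/s

Log law: V ∝ ln(z/z₀). From the pair, with r = V₁/V₂ = 0.80000,
ln z₀ = (ln z₁ − r·ln z₂)/(1 − r) = (3.0445 − 0.80000×4.3307)/0.20000 = -2.1003 → z₀ = 0.1224 m
V₃ = V₁ · ln(z₃/z₀)/ln(z₁/z₀) = 3.6 × 7.1437/5.1448 = 4.9987 m/s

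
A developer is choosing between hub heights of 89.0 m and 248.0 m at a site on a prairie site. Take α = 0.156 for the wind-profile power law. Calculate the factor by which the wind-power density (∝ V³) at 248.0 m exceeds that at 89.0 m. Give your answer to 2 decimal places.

1.62

Speed ratio: V_B/V_A = (z_B/z_A)^α = (248.0/89.0)^0.156 = (2.7865)^0.156 = 1.17336
Power-density ratio: P_B/P_A = (V_B/V_A)³ = (1.17336)³ = 1.61543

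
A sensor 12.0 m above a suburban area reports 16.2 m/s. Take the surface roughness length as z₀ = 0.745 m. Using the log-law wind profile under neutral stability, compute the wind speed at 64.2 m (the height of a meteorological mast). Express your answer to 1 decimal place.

Log law: V(z) ∝ ln(z/z₀), so V₂/V₁ = ln(z₂/z₀) / ln(z₁/z₀).
ln(64.2/0.745) = 4.4564, ln(12.0/0.745) = 2.7793
V₂ = 16.2 × 4.4564/2.7793 = 16.2 × 1.6034 = 25.9755 m/s

26.0 m/s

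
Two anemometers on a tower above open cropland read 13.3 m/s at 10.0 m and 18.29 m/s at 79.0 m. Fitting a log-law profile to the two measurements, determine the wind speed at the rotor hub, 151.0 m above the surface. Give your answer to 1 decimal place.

19.9 m/s

Log law: V ∝ ln(z/z₀). From the pair, with r = V₁/V₂ = 0.72717,
ln z₀ = (ln z₁ − r·ln z₂)/(1 − r) = (2.3026 − 0.72717×4.3694)/0.27283 = -3.2063 → z₀ = 0.04051 m
V₃ = V₁ · ln(z₃/z₀)/ln(z₁/z₀) = 13.3 × 8.2236/5.5089 = 19.8541 m/s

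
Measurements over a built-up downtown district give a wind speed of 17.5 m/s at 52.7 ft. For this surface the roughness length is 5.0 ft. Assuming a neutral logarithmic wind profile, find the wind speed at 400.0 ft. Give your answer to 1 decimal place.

32.6 m/s

Log law: V(z) ∝ ln(z/z₀), so V₂/V₁ = ln(z₂/z₀) / ln(z₁/z₀).
ln(400.0/5.0) = 4.3820, ln(52.7/5.0) = 2.3552
V₂ = 17.5 × 4.3820/2.3552 = 17.5 × 1.8606 = 32.5604 m/s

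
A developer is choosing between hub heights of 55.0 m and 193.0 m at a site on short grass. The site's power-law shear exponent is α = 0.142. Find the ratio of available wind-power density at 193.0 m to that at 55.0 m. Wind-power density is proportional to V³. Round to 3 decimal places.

1.707

Speed ratio: V_B/V_A = (z_B/z_A)^α = (193.0/55.0)^0.142 = (3.5091)^0.142 = 1.19514
Power-density ratio: P_B/P_A = (V_B/V_A)³ = (1.19514)³ = 1.70708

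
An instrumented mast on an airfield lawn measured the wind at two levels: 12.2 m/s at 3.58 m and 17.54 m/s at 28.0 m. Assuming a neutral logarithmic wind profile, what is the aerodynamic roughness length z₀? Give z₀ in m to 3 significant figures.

Log law: V(z) ∝ ln(z/z₀). With r = V₁/V₂ = 12.2/17.54 = 0.69555,
r · ln(z₂/z₀) = ln(z₁/z₀) ⇒ ln z₀ = (ln z₁ − r·ln z₂)/(1 − r)
ln z₀ = (1.27536 − 0.69555×3.33220) / 0.30445 = -3.4238
z₀ = exp(-3.4238) = 0.03259 m

z₀ ≈ 0.0326 m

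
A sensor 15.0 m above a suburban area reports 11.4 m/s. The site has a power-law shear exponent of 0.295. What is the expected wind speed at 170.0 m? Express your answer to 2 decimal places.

Power-law profile: V₂ = V₁ · (z₂/z₁)^α
V₂ = 11.4 × (170.0/15.0)^0.295 = 11.4 × (11.3333)^0.295
    = 11.4 × 2.0466 = 23.3314 m/s

23.33 m/s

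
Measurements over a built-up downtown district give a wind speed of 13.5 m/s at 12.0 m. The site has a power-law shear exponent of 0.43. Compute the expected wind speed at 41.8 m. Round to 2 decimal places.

Power-law profile: V₂ = V₁ · (z₂/z₁)^α
V₂ = 13.5 × (41.8/12.0)^0.43 = 13.5 × (3.4833)^0.43
    = 13.5 × 1.7102 = 23.0883 m/s

23.09 m/s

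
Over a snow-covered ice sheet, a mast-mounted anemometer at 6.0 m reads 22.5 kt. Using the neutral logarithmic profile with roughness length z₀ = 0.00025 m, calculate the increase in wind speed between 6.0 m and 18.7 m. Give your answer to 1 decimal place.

Log law: V₂ = V₁ · ln(z₂/z₀)/ln(z₁/z₀) = 22.5 × 11.2226/10.0858 = 25.0360 kt
ΔV = 25.0360 − 22.5 = 2.5360 kt

2.5 kt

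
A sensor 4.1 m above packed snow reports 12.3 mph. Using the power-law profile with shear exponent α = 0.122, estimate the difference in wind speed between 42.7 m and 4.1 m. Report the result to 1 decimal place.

Power law: V₂ = V₁ · (z₂/z₁)^α = 12.3 × (10.4146)^0.122 = 16.3703 mph
ΔV = 16.3703 − 12.3 = 4.0703 mph

4.1 mph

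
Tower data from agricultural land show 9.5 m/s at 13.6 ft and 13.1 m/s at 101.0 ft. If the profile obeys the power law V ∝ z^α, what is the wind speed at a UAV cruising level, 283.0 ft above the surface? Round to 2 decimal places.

15.45 m/s

First find α: α = ln(V₂/V₁)/ln(z₂/z₁) = ln(13.1/9.5)/ln(101.0/13.6) = 0.32132/2.00505 = 0.1603
Extrapolate from 101.0 ft to 283.0 ft: V₃ = 13.1 × (283.0/101.0)^0.1603 = 13.1 × 1.1795 = 15.4518 m/s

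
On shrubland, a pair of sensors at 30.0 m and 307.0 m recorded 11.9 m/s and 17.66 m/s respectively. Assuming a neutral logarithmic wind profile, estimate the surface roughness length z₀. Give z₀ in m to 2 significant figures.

Log law: V(z) ∝ ln(z/z₀). With r = V₁/V₂ = 11.9/17.66 = 0.67384,
r · ln(z₂/z₀) = ln(z₁/z₀) ⇒ ln z₀ = (ln z₁ − r·ln z₂)/(1 − r)
ln z₀ = (3.40120 − 0.67384×5.72685) / 0.32616 = -1.4035
z₀ = exp(-1.4035) = 0.2457 m

z₀ ≈ 0.25 m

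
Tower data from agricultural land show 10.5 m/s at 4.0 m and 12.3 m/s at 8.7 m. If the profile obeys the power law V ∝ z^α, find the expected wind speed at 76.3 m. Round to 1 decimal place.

19.1 m/s

First find α: α = ln(V₂/V₁)/ln(z₂/z₁) = ln(12.3/10.5)/ln(8.7/4.0) = 0.15822/0.77703 = 0.2036
Extrapolate from 8.7 m to 76.3 m: V₃ = 12.3 × (76.3/8.7)^0.2036 = 12.3 × 1.5560 = 19.1393 m/s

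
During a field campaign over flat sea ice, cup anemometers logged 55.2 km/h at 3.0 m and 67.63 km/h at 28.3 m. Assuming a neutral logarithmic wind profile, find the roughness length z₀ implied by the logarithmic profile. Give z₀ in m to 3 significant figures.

z₀ ≈ 0.000141 m

Log law: V(z) ∝ ln(z/z₀). With r = V₁/V₂ = 55.2/67.63 = 0.81621,
r · ln(z₂/z₀) = ln(z₁/z₀) ⇒ ln z₀ = (ln z₁ − r·ln z₂)/(1 − r)
ln z₀ = (1.09861 − 0.81621×3.34286) / 0.18379 = -8.8678
z₀ = exp(-8.8678) = 0.0001409 m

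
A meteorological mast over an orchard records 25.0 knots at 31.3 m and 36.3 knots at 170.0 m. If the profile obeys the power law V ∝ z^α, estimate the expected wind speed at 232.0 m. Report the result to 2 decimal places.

First find α: α = ln(V₂/V₁)/ln(z₂/z₁) = ln(36.3/25.0)/ln(170.0/31.3) = 0.37294/1.69218 = 0.2204
Extrapolate from 170.0 m to 232.0 m: V₃ = 36.3 × (232.0/170.0)^0.2204 = 36.3 × 1.0709 = 38.8748 knots

38.87 knots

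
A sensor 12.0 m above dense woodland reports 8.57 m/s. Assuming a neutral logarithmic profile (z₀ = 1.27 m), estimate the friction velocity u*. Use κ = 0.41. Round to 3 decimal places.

u* ≈ 1.565 m/s

Log law: V(z) = (u*/κ) · ln(z/z₀) ⇒ u* = κ · V / ln(z/z₀)
u* = 0.41 × 8.57 / ln(12.0/1.27) = 0.41 × 8.57 / 2.2459
   = 3.5137 / 2.2459 = 1.5645 m/s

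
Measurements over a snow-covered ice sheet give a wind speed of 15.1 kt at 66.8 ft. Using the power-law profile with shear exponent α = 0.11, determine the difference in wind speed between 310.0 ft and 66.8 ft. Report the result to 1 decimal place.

2.8 kt

Power law: V₂ = V₁ · (z₂/z₁)^α = 15.1 × (4.6407)^0.11 = 17.8773 kt
ΔV = 17.8773 − 15.1 = 2.7773 kt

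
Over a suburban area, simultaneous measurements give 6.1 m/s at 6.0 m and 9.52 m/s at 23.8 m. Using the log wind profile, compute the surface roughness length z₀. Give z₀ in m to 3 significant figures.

z₀ ≈ 0.514 m

Log law: V(z) ∝ ln(z/z₀). With r = V₁/V₂ = 6.1/9.52 = 0.64076,
r · ln(z₂/z₀) = ln(z₁/z₀) ⇒ ln z₀ = (ln z₁ − r·ln z₂)/(1 − r)
ln z₀ = (1.79176 − 0.64076×3.16969) / 0.35924 = -0.6659
z₀ = exp(-0.6659) = 0.5138 m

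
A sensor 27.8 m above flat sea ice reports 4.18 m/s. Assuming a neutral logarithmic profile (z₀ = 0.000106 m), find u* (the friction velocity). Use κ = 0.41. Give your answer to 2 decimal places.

u* ≈ 0.14 m/s

Log law: V(z) = (u*/κ) · ln(z/z₀) ⇒ u* = κ · V / ln(z/z₀)
u* = 0.41 × 4.18 / ln(27.8/0.000106) = 0.41 × 4.18 / 12.4771
   = 1.7138 / 12.4771 = 0.1374 m/s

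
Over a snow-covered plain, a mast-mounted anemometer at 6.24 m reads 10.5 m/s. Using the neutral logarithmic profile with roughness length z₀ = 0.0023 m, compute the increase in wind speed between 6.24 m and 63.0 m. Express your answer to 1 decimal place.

3.1 m/s

Log law: V₂ = V₁ · ln(z₂/z₀)/ln(z₁/z₀) = 10.5 × 10.2180/7.9058 = 13.5709 m/s
ΔV = 13.5709 − 10.5 = 3.0709 m/s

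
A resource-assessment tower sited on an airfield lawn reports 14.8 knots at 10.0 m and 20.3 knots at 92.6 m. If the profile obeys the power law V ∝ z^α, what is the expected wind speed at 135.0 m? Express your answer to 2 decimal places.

First find α: α = ln(V₂/V₁)/ln(z₂/z₁) = ln(20.3/14.8)/ln(92.6/10.0) = 0.31599/2.22570 = 0.1420
Extrapolate from 92.6 m to 135.0 m: V₃ = 20.3 × (135.0/92.6)^0.1420 = 20.3 × 1.0550 = 21.4161 knots

21.42 knots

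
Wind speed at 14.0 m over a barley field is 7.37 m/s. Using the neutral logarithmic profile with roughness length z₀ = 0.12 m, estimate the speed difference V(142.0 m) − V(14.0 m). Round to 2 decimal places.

Log law: V₂ = V₁ · ln(z₂/z₀)/ln(z₁/z₀) = 7.37 × 7.0761/4.7593 = 10.9576 m/s
ΔV = 10.9576 − 7.37 = 3.5876 m/s

3.59 m/s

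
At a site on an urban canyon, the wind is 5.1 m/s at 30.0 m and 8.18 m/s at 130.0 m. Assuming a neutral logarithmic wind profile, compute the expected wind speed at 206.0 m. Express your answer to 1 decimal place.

Log law: V ∝ ln(z/z₀). From the pair, with r = V₁/V₂ = 0.62347,
ln z₀ = (ln z₁ − r·ln z₂)/(1 − r) = (3.4012 − 0.62347×4.8675)/0.37653 = 0.9732 → z₀ = 2.646 m
V₃ = V₁ · ln(z₃/z₀)/ln(z₁/z₀) = 5.1 × 4.3547/2.4280 = 9.1469 m/s

9.1 m/s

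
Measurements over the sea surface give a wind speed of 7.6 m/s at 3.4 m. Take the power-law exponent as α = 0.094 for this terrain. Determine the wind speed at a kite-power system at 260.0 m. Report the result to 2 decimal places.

Power-law profile: V₂ = V₁ · (z₂/z₁)^α
V₂ = 7.6 × (260.0/3.4)^0.094 = 7.6 × (76.4706)^0.094
    = 7.6 × 1.5033 = 11.4252 m/s

11.43 m/s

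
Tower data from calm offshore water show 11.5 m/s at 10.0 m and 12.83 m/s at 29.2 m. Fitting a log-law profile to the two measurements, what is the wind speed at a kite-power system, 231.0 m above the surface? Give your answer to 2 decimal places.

Log law: V ∝ ln(z/z₀). From the pair, with r = V₁/V₂ = 0.89634,
ln z₀ = (ln z₁ − r·ln z₂)/(1 − r) = (2.3026 − 0.89634×3.3742)/0.10366 = -6.9630 → z₀ = 0.0009463 m
V₃ = V₁ · ln(z₃/z₀)/ln(z₁/z₀) = 11.5 × 12.4054/9.2656 = 15.3970 m/s

15.40 m/s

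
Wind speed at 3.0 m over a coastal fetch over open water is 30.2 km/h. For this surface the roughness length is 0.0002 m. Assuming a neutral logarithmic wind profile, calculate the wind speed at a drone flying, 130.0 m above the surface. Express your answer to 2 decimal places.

Log law: V(z) ∝ ln(z/z₀), so V₂/V₁ = ln(z₂/z₀) / ln(z₁/z₀).
ln(130.0/0.0002) = 13.3847, ln(3.0/0.0002) = 9.6158
V₂ = 30.2 × 13.3847/9.6158 = 30.2 × 1.3920 = 42.0369 km/h

42.04 km/h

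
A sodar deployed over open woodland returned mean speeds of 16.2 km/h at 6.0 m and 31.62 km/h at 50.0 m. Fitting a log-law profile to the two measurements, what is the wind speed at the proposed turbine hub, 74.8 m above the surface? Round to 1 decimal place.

34.5 km/h

Log law: V ∝ ln(z/z₀). From the pair, with r = V₁/V₂ = 0.51233,
ln z₀ = (ln z₁ − r·ln z₂)/(1 − r) = (1.7918 − 0.51233×3.9120)/0.48767 = -0.4358 → z₀ = 0.6468 m
V₃ = V₁ · ln(z₃/z₀)/ln(z₁/z₀) = 16.2 × 4.7506/2.2275 = 34.5494 km/h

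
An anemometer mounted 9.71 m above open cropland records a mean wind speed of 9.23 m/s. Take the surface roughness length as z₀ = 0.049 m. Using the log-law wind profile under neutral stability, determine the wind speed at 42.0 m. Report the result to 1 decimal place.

11.8 m/s

Log law: V(z) ∝ ln(z/z₀), so V₂/V₁ = ln(z₂/z₀) / ln(z₁/z₀).
ln(42.0/0.049) = 6.7536, ln(9.71/0.049) = 5.2891
V₂ = 9.23 × 6.7536/5.2891 = 9.23 × 1.2769 = 11.7857 m/s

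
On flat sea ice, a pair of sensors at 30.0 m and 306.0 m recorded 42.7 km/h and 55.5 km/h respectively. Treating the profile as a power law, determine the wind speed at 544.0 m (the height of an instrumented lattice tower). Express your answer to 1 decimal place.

59.2 km/h

First find α: α = ln(V₂/V₁)/ln(z₂/z₁) = ln(55.5/42.7)/ln(306.0/30.0) = 0.26218/2.32239 = 0.1129
Extrapolate from 306.0 m to 544.0 m: V₃ = 55.5 × (544.0/306.0)^0.1129 = 55.5 × 1.0671 = 59.2247 km/h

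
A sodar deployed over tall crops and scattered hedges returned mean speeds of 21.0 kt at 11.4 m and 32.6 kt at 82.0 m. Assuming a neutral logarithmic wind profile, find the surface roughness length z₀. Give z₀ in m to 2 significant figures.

z₀ ≈ 0.32 m

Log law: V(z) ∝ ln(z/z₀). With r = V₁/V₂ = 21.0/32.6 = 0.64417,
r · ln(z₂/z₀) = ln(z₁/z₀) ⇒ ln z₀ = (ln z₁ − r·ln z₂)/(1 − r)
ln z₀ = (2.43361 − 0.64417×4.40672) / 0.35583 = -1.1384
z₀ = exp(-1.1384) = 0.3203 m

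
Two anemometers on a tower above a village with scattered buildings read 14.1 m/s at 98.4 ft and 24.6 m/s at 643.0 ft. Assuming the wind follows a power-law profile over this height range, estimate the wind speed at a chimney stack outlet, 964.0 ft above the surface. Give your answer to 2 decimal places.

First find α: α = ln(V₂/V₁)/ln(z₂/z₁) = ln(24.6/14.1)/ln(643.0/98.4) = 0.55657/1.87710 = 0.2965
Extrapolate from 643.0 ft to 964.0 ft: V₃ = 24.6 × (964.0/643.0)^0.2965 = 24.6 × 1.1276 = 27.7383 m/s

27.74 m/s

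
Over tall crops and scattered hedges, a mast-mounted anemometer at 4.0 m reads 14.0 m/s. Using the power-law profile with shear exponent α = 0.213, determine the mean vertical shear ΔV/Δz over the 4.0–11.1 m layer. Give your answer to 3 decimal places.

Power law: V₂ = V₁ · (z₂/z₁)^α = 14.0 × (2.7750)^0.213 = 17.3998 m/s
ΔV/Δz = (17.3998 − 14.0)/(11.1 − 4.0) = 3.3998/7.1000 = 0.47884 m/s/m

0.479 m/s/m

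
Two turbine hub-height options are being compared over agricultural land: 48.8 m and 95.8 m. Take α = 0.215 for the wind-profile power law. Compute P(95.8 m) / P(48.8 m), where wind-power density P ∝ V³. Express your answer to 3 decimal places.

Speed ratio: V_B/V_A = (z_B/z_A)^α = (95.8/48.8)^0.215 = (1.9631)^0.215 = 1.15607
Power-density ratio: P_B/P_A = (V_B/V_A)³ = (1.15607)³ = 1.54508

1.545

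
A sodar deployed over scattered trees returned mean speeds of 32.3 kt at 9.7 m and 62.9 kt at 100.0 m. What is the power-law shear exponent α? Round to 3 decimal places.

Power law: V₂/V₁ = (z₂/z₁)^α ⇒ α = ln(V₂/V₁) / ln(z₂/z₁)
α = ln(62.9/32.3) / ln(100.0/9.7) = ln(1.9474) / ln(10.3093)
  = 0.66648 / 2.33304 = 0.28567

α ≈ 0.286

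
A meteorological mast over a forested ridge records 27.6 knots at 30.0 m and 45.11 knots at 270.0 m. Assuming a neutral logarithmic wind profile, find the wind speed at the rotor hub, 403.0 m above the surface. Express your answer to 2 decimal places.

48.30 knots

Log law: V ∝ ln(z/z₀). From the pair, with r = V₁/V₂ = 0.61184,
ln z₀ = (ln z₁ − r·ln z₂)/(1 − r) = (3.4012 − 0.61184×5.5984)/0.38816 = -0.0622 → z₀ = 0.9397 m
V₃ = V₁ · ln(z₃/z₀)/ln(z₁/z₀) = 27.6 × 6.0611/3.4634 = 48.3018 knots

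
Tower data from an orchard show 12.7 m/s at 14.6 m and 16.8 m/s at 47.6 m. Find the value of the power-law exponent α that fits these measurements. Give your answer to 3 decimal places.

Power law: V₂/V₁ = (z₂/z₁)^α ⇒ α = ln(V₂/V₁) / ln(z₂/z₁)
α = ln(16.8/12.7) / ln(47.6/14.6) = ln(1.3228) / ln(3.2603)
  = 0.27978 / 1.18181 = 0.23674

α ≈ 0.237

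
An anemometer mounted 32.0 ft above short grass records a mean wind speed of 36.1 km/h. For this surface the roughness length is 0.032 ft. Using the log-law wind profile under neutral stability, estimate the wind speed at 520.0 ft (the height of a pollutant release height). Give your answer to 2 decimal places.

Log law: V(z) ∝ ln(z/z₀), so V₂/V₁ = ln(z₂/z₀) / ln(z₁/z₀).
ln(520.0/0.032) = 9.6958, ln(32.0/0.032) = 6.9078
V₂ = 36.1 × 9.6958/6.9078 = 36.1 × 1.4036 = 50.6706 km/h

50.67 km/h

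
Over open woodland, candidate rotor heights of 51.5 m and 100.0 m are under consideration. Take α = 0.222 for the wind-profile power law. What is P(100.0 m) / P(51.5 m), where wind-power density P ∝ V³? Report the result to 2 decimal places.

Speed ratio: V_B/V_A = (z_B/z_A)^α = (100.0/51.5)^0.222 = (1.9417)^0.222 = 1.15872
Power-density ratio: P_B/P_A = (V_B/V_A)³ = (1.15872)³ = 1.55574

1.56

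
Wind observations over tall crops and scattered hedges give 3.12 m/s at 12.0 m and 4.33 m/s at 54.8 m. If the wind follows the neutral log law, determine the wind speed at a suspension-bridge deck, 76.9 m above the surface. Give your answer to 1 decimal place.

Log law: V ∝ ln(z/z₀). From the pair, with r = V₁/V₂ = 0.72055,
ln z₀ = (ln z₁ − r·ln z₂)/(1 − r) = (2.4849 − 0.72055×4.0037)/0.27945 = -1.4313 → z₀ = 0.2390 m
V₃ = V₁ · ln(z₃/z₀)/ln(z₁/z₀) = 3.12 × 5.7738/3.9162 = 4.5999 m/s

4.6 m/s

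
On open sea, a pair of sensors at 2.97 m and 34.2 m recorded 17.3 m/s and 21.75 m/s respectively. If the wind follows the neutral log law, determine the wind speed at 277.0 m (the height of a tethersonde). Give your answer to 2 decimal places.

25.56 m/s

Log law: V ∝ ln(z/z₀). From the pair, with r = V₁/V₂ = 0.79540,
ln z₀ = (ln z₁ − r·ln z₂)/(1 − r) = (1.0886 − 0.79540×3.5322)/0.20460 = -8.4115 → z₀ = 0.0002223 m
V₃ = V₁ · ln(z₃/z₀)/ln(z₁/z₀) = 17.3 × 14.0355/9.5001 = 25.5592 m/s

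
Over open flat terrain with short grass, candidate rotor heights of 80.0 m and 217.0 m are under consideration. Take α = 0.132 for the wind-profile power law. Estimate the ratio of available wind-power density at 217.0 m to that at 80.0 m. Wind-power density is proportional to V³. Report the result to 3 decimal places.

Speed ratio: V_B/V_A = (z_B/z_A)^α = (217.0/80.0)^0.132 = (2.7125)^0.132 = 1.14079
Power-density ratio: P_B/P_A = (V_B/V_A)³ = (1.14079)³ = 1.48462

1.485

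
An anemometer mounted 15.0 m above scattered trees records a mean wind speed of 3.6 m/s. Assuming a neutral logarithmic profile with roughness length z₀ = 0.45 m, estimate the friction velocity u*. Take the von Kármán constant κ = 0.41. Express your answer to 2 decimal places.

Log law: V(z) = (u*/κ) · ln(z/z₀) ⇒ u* = κ · V / ln(z/z₀)
u* = 0.41 × 3.6 / ln(15.0/0.45) = 0.41 × 3.6 / 3.5066
   = 1.4760 / 3.5066 = 0.4209 m/s

u* ≈ 0.42 m/s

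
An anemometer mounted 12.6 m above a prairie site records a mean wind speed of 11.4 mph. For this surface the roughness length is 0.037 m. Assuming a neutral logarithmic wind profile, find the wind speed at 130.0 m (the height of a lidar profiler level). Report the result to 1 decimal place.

Log law: V(z) ∝ ln(z/z₀), so V₂/V₁ = ln(z₂/z₀) / ln(z₁/z₀).
ln(130.0/0.037) = 8.1644, ln(12.6/0.037) = 5.8305
V₂ = 11.4 × 8.1644/5.8305 = 11.4 × 1.4003 = 15.9632 mph

16.0 mph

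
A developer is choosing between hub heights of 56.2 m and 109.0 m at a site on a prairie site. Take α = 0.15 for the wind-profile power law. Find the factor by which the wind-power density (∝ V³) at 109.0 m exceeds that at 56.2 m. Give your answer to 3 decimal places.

Speed ratio: V_B/V_A = (z_B/z_A)^α = (109.0/56.2)^0.15 = (1.9395)^0.15 = 1.10447
Power-density ratio: P_B/P_A = (V_B/V_A)³ = (1.10447)³ = 1.34729

1.347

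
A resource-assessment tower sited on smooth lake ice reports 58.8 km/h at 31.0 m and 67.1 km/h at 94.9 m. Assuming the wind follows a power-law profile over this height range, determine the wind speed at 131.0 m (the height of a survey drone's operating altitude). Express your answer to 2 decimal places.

69.70 km/h

First find α: α = ln(V₂/V₁)/ln(z₂/z₁) = ln(67.1/58.8)/ln(94.9/31.0) = 0.13204/1.11884 = 0.1180
Extrapolate from 94.9 m to 131.0 m: V₃ = 67.1 × (131.0/94.9)^0.1180 = 67.1 × 1.0388 = 69.7021 km/h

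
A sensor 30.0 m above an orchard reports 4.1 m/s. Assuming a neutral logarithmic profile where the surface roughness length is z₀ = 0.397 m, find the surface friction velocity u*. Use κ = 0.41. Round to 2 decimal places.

Log law: V(z) = (u*/κ) · ln(z/z₀) ⇒ u* = κ · V / ln(z/z₀)
u* = 0.41 × 4.1 / ln(30.0/0.397) = 0.41 × 4.1 / 4.3250
   = 1.6810 / 4.3250 = 0.3887 m/s

u* ≈ 0.39 m/s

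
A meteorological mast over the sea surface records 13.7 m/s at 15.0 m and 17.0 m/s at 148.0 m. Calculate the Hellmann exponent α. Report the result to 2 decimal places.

α ≈ 0.09

Power law: V₂/V₁ = (z₂/z₁)^α ⇒ α = ln(V₂/V₁) / ln(z₂/z₁)
α = ln(17.0/13.7) / ln(148.0/15.0) = ln(1.2409) / ln(9.8667)
  = 0.21582 / 2.28916 = 0.09428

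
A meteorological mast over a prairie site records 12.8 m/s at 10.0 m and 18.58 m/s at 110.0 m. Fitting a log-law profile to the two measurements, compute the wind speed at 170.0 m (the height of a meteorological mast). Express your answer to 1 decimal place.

Log law: V ∝ ln(z/z₀). From the pair, with r = V₁/V₂ = 0.68891,
ln z₀ = (ln z₁ − r·ln z₂)/(1 − r) = (2.3026 − 0.68891×4.7005)/0.31109 = -3.0076 → z₀ = 0.04941 m
V₃ = V₁ · ln(z₃/z₀)/ln(z₁/z₀) = 12.8 × 8.1434/5.3102 = 19.6293 m/s

19.6 m/s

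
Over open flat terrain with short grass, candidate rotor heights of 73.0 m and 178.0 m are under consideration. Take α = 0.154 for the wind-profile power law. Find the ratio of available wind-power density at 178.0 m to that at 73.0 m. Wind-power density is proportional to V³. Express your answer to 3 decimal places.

1.510

Speed ratio: V_B/V_A = (z_B/z_A)^α = (178.0/73.0)^0.154 = (2.4384)^0.154 = 1.14713
Power-density ratio: P_B/P_A = (V_B/V_A)³ = (1.14713)³ = 1.50952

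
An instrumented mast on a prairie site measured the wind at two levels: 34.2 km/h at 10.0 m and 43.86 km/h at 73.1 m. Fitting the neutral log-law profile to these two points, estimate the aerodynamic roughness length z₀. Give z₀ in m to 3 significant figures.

z₀ ≈ 0.00874 m

Log law: V(z) ∝ ln(z/z₀). With r = V₁/V₂ = 34.2/43.86 = 0.77975,
r · ln(z₂/z₀) = ln(z₁/z₀) ⇒ ln z₀ = (ln z₁ − r·ln z₂)/(1 − r)
ln z₀ = (2.30259 − 0.77975×4.29183) / 0.22025 = -4.7401
z₀ = exp(-4.7401) = 0.008738 m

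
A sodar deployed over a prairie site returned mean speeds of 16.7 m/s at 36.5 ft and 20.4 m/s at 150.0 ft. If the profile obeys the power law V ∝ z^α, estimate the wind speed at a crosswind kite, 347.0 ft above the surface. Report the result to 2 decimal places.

First find α: α = ln(V₂/V₁)/ln(z₂/z₁) = ln(20.4/16.7)/ln(150.0/36.5) = 0.20013/1.41332 = 0.1416
Extrapolate from 150.0 ft to 347.0 ft: V₃ = 20.4 × (347.0/150.0)^0.1416 = 20.4 × 1.1261 = 22.9724 m/s

22.97 m/s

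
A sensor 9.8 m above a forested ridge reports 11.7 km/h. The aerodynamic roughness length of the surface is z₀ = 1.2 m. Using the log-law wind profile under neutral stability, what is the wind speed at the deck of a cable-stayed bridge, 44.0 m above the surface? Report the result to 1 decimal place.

Log law: V(z) ∝ ln(z/z₀), so V₂/V₁ = ln(z₂/z₀) / ln(z₁/z₀).
ln(44.0/1.2) = 3.6019, ln(9.8/1.2) = 2.1001
V₂ = 11.7 × 3.6019/2.1001 = 11.7 × 1.7151 = 20.0670 km/h

20.1 km/h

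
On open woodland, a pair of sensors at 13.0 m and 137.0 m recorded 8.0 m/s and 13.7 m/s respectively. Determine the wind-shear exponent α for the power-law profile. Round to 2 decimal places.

α ≈ 0.23

Power law: V₂/V₁ = (z₂/z₁)^α ⇒ α = ln(V₂/V₁) / ln(z₂/z₁)
α = ln(13.7/8.0) / ln(137.0/13.0) = ln(1.7125) / ln(10.5385)
  = 0.53795 / 2.35503 = 0.22843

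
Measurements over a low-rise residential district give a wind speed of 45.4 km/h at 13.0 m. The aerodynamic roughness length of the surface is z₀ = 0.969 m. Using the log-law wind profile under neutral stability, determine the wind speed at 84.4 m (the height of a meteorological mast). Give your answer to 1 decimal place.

Log law: V(z) ∝ ln(z/z₀), so V₂/V₁ = ln(z₂/z₀) / ln(z₁/z₀).
ln(84.4/0.969) = 4.4671, ln(13.0/0.969) = 2.5964
V₂ = 45.4 × 4.4671/2.5964 = 45.4 × 1.7205 = 78.1087 km/h

78.1 km/h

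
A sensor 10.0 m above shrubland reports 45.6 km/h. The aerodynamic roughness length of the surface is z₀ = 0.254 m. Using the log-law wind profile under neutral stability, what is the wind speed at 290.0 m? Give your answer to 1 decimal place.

87.4 km/h

Log law: V(z) ∝ ln(z/z₀), so V₂/V₁ = ln(z₂/z₀) / ln(z₁/z₀).
ln(290.0/0.254) = 7.0403, ln(10.0/0.254) = 3.6730
V₂ = 45.6 × 7.0403/3.6730 = 45.6 × 1.9168 = 87.4046 km/h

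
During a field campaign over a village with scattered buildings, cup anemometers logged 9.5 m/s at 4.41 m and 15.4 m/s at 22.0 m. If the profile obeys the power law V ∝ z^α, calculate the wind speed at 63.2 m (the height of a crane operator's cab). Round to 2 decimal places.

21.15 m/s

First find α: α = ln(V₂/V₁)/ln(z₂/z₁) = ln(15.4/9.5)/ln(22.0/4.41) = 0.48308/1.60717 = 0.3006
Extrapolate from 22.0 m to 63.2 m: V₃ = 15.4 × (63.2/22.0)^0.3006 = 15.4 × 1.3733 = 21.1482 m/s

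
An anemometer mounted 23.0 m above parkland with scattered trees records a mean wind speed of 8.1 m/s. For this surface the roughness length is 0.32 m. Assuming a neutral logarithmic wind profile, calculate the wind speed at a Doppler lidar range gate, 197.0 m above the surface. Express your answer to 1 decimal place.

Log law: V(z) ∝ ln(z/z₀), so V₂/V₁ = ln(z₂/z₀) / ln(z₁/z₀).
ln(197.0/0.32) = 6.4226, ln(23.0/0.32) = 4.2749
V₂ = 8.1 × 6.4226/4.2749 = 8.1 × 1.5024 = 12.1694 m/s

12.2 m/s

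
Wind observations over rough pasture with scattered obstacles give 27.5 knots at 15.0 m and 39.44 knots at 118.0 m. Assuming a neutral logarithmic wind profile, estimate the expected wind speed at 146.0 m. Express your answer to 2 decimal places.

40.67 knots

Log law: V ∝ ln(z/z₀). From the pair, with r = V₁/V₂ = 0.69726,
ln z₀ = (ln z₁ − r·ln z₂)/(1 − r) = (2.7081 − 0.69726×4.7707)/0.30274 = -2.0426 → z₀ = 0.1297 m
V₃ = V₁ · ln(z₃/z₀)/ln(z₁/z₀) = 27.5 × 7.0262/4.7506 = 40.6725 knots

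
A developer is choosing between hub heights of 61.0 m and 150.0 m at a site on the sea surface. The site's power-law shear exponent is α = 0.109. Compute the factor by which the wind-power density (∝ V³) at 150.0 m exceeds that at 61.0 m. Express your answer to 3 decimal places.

Speed ratio: V_B/V_A = (z_B/z_A)^α = (150.0/61.0)^0.109 = (2.4590)^0.109 = 1.10304
Power-density ratio: P_B/P_A = (V_B/V_A)³ = (1.10304)³ = 1.34208

1.342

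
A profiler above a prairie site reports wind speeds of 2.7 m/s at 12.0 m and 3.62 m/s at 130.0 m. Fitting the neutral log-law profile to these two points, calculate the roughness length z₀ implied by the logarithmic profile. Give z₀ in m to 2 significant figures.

Log law: V(z) ∝ ln(z/z₀). With r = V₁/V₂ = 2.7/3.62 = 0.74586,
r · ln(z₂/z₀) = ln(z₁/z₀) ⇒ ln z₀ = (ln z₁ − r·ln z₂)/(1 − r)
ln z₀ = (2.48491 − 0.74586×4.86753) / 0.25414 = -4.5076
z₀ = exp(-4.5076) = 0.01103 m

z₀ ≈ 0.011 m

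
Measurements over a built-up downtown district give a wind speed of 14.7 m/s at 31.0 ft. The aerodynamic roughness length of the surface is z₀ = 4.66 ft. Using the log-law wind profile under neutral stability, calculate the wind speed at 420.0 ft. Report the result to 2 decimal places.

Log law: V(z) ∝ ln(z/z₀), so V₂/V₁ = ln(z₂/z₀) / ln(z₁/z₀).
ln(420.0/4.66) = 4.5012, ln(31.0/4.66) = 1.8950
V₂ = 14.7 × 4.5012/1.8950 = 14.7 × 2.3754 = 34.9178 m/s

34.92 m/s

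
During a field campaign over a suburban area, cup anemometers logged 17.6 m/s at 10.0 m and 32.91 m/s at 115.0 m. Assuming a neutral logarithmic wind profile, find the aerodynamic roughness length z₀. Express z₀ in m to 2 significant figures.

z₀ ≈ 0.60 m

Log law: V(z) ∝ ln(z/z₀). With r = V₁/V₂ = 17.6/32.91 = 0.53479,
r · ln(z₂/z₀) = ln(z₁/z₀) ⇒ ln z₀ = (ln z₁ − r·ln z₂)/(1 − r)
ln z₀ = (2.30259 − 0.53479×4.74493) / 0.46521 = -0.5051
z₀ = exp(-0.5051) = 0.6035 m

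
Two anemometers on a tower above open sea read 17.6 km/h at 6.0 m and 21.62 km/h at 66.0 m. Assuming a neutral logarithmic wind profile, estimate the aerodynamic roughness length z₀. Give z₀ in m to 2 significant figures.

z₀ ≈ 0.00017 m

Log law: V(z) ∝ ln(z/z₀). With r = V₁/V₂ = 17.6/21.62 = 0.81406,
r · ln(z₂/z₀) = ln(z₁/z₀) ⇒ ln z₀ = (ln z₁ − r·ln z₂)/(1 − r)
ln z₀ = (1.79176 − 0.81406×4.18965) / 0.18594 = -8.7065
z₀ = exp(-8.7065) = 0.0001655 m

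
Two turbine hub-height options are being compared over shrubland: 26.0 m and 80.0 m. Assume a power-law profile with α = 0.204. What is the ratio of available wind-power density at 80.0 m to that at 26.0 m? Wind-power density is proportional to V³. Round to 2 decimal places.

Speed ratio: V_B/V_A = (z_B/z_A)^α = (80.0/26.0)^0.204 = (3.0769)^0.204 = 1.25770
Power-density ratio: P_B/P_A = (V_B/V_A)³ = (1.25770)³ = 1.98942

1.99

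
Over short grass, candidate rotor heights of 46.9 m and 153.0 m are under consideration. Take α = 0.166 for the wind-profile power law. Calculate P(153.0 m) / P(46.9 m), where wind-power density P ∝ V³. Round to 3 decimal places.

Speed ratio: V_B/V_A = (z_B/z_A)^α = (153.0/46.9)^0.166 = (3.2623)^0.166 = 1.21687
Power-density ratio: P_B/P_A = (V_B/V_A)³ = (1.21687)³ = 1.80191

1.802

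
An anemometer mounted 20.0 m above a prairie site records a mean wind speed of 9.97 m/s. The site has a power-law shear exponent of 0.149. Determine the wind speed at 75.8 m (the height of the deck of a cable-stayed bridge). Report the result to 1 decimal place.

12.2 m/s

Power-law profile: V₂ = V₁ · (z₂/z₁)^α
V₂ = 9.97 × (75.8/20.0)^0.149 = 9.97 × (3.7900)^0.149
    = 9.97 × 1.2196 = 12.1594 m/s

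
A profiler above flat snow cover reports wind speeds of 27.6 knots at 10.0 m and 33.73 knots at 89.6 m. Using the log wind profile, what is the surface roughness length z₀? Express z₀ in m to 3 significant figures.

Log law: V(z) ∝ ln(z/z₀). With r = V₁/V₂ = 27.6/33.73 = 0.81826,
r · ln(z₂/z₀) = ln(z₁/z₀) ⇒ ln z₀ = (ln z₁ − r·ln z₂)/(1 − r)
ln z₀ = (2.30259 − 0.81826×4.49536) / 0.18174 = -7.5702
z₀ = exp(-7.5702) = 0.0005156 m

z₀ ≈ 0.000516 m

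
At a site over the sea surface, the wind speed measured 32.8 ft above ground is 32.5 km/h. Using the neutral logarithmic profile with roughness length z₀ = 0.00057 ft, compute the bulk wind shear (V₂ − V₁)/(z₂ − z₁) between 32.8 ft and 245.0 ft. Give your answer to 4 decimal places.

Log law: V₂ = V₁ · ln(z₂/z₀)/ln(z₁/z₀) = 32.5 × 12.9711/10.9603 = 38.4626 km/h
ΔV/Δz = (38.4626 − 32.5)/(245.0 − 32.8) = 5.9626/212.2000 = 0.02810 km/h/ft

0.0281 km/h/ft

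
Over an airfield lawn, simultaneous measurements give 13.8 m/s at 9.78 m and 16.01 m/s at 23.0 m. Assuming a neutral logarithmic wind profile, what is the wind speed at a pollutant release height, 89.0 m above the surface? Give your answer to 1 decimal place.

Log law: V ∝ ln(z/z₀). From the pair, with r = V₁/V₂ = 0.86196,
ln z₀ = (ln z₁ − r·ln z₂)/(1 − r) = (2.2803 − 0.86196×3.1355)/0.13804 = -3.0595 → z₀ = 0.04691 m
V₃ = V₁ · ln(z₃/z₀)/ln(z₁/z₀) = 13.8 × 7.5482/5.3399 = 19.5070 m/s

19.5 m/s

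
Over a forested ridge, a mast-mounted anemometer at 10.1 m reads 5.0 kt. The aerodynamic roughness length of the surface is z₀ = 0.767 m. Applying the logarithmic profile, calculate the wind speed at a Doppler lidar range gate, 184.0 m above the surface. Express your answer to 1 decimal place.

Log law: V(z) ∝ ln(z/z₀), so V₂/V₁ = ln(z₂/z₀) / ln(z₁/z₀).
ln(184.0/0.767) = 5.4802, ln(10.1/0.767) = 2.5778
V₂ = 5.0 × 5.4802/2.5778 = 5.0 × 2.1259 = 10.6296 kt

10.6 kt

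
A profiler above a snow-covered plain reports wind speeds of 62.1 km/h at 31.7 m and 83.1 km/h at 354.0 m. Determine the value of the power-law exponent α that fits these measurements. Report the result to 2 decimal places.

Power law: V₂/V₁ = (z₂/z₁)^α ⇒ α = ln(V₂/V₁) / ln(z₂/z₁)
α = ln(83.1/62.1) / ln(354.0/31.7) = ln(1.3382) / ln(11.1672)
  = 0.29130 / 2.41298 = 0.12072

α ≈ 0.12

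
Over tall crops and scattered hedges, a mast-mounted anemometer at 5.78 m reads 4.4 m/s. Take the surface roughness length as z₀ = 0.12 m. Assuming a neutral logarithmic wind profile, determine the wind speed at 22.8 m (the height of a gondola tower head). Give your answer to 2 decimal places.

Log law: V(z) ∝ ln(z/z₀), so V₂/V₁ = ln(z₂/z₀) / ln(z₁/z₀).
ln(22.8/0.12) = 5.2470, ln(5.78/0.12) = 3.8747
V₂ = 4.4 × 5.2470/3.8747 = 4.4 × 1.3542 = 5.9584 m/s

5.96 m/s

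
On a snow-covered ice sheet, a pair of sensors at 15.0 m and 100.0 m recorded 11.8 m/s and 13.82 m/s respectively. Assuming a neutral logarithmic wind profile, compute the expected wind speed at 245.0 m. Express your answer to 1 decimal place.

Log law: V ∝ ln(z/z₀). From the pair, with r = V₁/V₂ = 0.85384,
ln z₀ = (ln z₁ − r·ln z₂)/(1 − r) = (2.7081 − 0.85384×4.6052)/0.14616 = -8.3741 → z₀ = 0.0002308 m
V₃ = V₁ · ln(z₃/z₀)/ln(z₁/z₀) = 11.8 × 13.8754/11.0822 = 14.7741 m/s

14.8 m/s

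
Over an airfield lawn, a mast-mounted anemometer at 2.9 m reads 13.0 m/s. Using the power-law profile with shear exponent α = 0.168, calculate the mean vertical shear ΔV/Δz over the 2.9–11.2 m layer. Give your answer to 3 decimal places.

0.399 m/s/m

Power law: V₂ = V₁ · (z₂/z₁)^α = 13.0 × (3.8621)^0.168 = 16.3128 m/s
ΔV/Δz = (16.3128 − 13.0)/(11.2 − 2.9) = 3.3128/8.3000 = 0.39914 m/s/m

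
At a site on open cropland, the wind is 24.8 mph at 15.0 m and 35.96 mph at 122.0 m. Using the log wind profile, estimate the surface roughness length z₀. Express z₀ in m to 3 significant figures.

z₀ ≈ 0.142 m

Log law: V(z) ∝ ln(z/z₀). With r = V₁/V₂ = 24.8/35.96 = 0.68966,
r · ln(z₂/z₀) = ln(z₁/z₀) ⇒ ln z₀ = (ln z₁ − r·ln z₂)/(1 − r)
ln z₀ = (2.70805 − 0.68966×4.80402) / 0.31034 = -1.9497
z₀ = exp(-1.9497) = 0.1423 m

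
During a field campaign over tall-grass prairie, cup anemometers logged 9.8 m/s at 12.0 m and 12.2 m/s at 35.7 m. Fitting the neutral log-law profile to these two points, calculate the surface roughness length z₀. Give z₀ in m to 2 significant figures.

z₀ ≈ 0.14 m

Log law: V(z) ∝ ln(z/z₀). With r = V₁/V₂ = 9.8/12.2 = 0.80328,
r · ln(z₂/z₀) = ln(z₁/z₀) ⇒ ln z₀ = (ln z₁ − r·ln z₂)/(1 − r)
ln z₀ = (2.48491 − 0.80328×3.57515) / 0.19672 = -1.9669
z₀ = exp(-1.9669) = 0.1399 m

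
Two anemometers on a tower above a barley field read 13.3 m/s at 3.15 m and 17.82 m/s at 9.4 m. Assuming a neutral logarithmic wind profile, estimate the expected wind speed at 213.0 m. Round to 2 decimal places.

30.72 m/s

Log law: V ∝ ln(z/z₀). From the pair, with r = V₁/V₂ = 0.74635,
ln z₀ = (ln z₁ − r·ln z₂)/(1 − r) = (1.1474 − 0.74635×2.2407)/0.25365 = -2.0696 → z₀ = 0.1262 m
V₃ = V₁ · ln(z₃/z₀)/ln(z₁/z₀) = 13.3 × 7.4309/3.2170 = 30.7213 m/s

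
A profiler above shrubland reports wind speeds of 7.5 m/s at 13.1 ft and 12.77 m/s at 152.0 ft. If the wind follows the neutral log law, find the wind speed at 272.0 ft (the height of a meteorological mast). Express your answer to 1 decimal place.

14.0 m/s

Log law: V ∝ ln(z/z₀). From the pair, with r = V₁/V₂ = 0.58731,
ln z₀ = (ln z₁ − r·ln z₂)/(1 − r) = (2.5726 − 0.58731×5.0239)/0.41269 = -0.9159 → z₀ = 0.4002 ft
V₃ = V₁ · ln(z₃/z₀)/ln(z₁/z₀) = 7.5 × 6.5217/3.4885 = 14.0211 m/s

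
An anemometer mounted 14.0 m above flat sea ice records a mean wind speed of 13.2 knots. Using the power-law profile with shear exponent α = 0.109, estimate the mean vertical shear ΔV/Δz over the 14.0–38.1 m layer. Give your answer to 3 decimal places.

Power law: V₂ = V₁ · (z₂/z₁)^α = 13.2 × (2.7214)^0.109 = 14.7220 knots
ΔV/Δz = (14.7220 − 13.2)/(38.1 − 14.0) = 1.5220/24.1000 = 0.06315 knots/m

0.063 knots/m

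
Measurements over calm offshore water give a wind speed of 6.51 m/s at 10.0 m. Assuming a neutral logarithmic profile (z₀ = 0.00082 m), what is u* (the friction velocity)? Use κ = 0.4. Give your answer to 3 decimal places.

Log law: V(z) = (u*/κ) · ln(z/z₀) ⇒ u* = κ · V / ln(z/z₀)
u* = 0.4 × 6.51 / ln(10.0/0.00082) = 0.4 × 6.51 / 9.4088
   = 2.6040 / 9.4088 = 0.2768 m/s

u* ≈ 0.277 m/s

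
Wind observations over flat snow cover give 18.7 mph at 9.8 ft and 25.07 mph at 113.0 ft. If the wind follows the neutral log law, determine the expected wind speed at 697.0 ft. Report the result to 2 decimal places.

29.81 mph

Log law: V ∝ ln(z/z₀). From the pair, with r = V₁/V₂ = 0.74591,
ln z₀ = (ln z₁ − r·ln z₂)/(1 − r) = (2.2824 − 0.74591×4.7274)/0.25409 = -4.8953 → z₀ = 0.007482 ft
V₃ = V₁ · ln(z₃/z₀)/ln(z₁/z₀) = 18.7 × 11.4420/7.1776 = 29.8101 mph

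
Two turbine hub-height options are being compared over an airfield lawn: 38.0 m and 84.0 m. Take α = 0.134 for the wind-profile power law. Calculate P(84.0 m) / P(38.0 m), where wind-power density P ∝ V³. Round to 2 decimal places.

1.38

Speed ratio: V_B/V_A = (z_B/z_A)^α = (84.0/38.0)^0.134 = (2.2105)^0.134 = 1.11215
Power-density ratio: P_B/P_A = (V_B/V_A)³ = (1.11215)³ = 1.37558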